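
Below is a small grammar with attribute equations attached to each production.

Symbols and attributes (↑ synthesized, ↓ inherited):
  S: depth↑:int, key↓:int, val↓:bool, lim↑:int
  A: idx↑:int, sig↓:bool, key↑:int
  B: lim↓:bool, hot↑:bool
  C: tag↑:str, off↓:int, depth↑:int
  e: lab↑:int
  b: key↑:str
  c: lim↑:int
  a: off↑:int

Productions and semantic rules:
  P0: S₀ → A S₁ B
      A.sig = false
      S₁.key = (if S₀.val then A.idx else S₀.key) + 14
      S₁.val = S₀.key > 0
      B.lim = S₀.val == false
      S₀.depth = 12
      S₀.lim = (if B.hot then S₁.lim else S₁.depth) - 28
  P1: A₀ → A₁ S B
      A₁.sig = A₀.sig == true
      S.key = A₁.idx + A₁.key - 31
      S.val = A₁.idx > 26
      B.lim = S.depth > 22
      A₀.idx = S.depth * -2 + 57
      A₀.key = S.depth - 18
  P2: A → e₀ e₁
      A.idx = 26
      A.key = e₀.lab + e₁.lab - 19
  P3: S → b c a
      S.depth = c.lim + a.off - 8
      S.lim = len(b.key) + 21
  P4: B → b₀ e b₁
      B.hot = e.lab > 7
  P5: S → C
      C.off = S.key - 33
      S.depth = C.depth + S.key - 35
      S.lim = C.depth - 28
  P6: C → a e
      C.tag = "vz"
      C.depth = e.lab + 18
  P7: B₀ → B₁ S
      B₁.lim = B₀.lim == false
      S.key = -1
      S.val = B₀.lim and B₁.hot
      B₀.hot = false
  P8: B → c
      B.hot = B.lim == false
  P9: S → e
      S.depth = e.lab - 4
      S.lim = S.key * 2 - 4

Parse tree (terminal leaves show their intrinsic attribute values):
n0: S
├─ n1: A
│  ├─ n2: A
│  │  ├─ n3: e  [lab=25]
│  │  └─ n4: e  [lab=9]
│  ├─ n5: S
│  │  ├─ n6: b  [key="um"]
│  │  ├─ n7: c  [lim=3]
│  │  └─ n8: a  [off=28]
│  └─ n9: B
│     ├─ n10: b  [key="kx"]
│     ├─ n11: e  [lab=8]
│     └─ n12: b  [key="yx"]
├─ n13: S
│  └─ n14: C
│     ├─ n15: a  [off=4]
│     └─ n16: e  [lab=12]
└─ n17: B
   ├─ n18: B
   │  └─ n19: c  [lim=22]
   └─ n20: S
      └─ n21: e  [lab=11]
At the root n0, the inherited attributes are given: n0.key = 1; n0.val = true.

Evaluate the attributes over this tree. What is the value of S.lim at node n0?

-8

1. n0.key = 1  [given at root]
2. n0.val = true  [given at root]
3. n1.sig = false  [false]
4. n2.sig = false  [A₀.sig == true]
5. n3.lab = 25  [terminal]
6. n4.lab = 9  [terminal]
7. n2.idx = 26  [26]
8. n2.key = 15  [e₀.lab + e₁.lab - 19]
9. n5.key = 10  [A₁.idx + A₁.key - 31]
10. n5.val = false  [A₁.idx > 26]
11. n6.key = "um"  [terminal]
12. n7.lim = 3  [terminal]
13. n8.off = 28  [terminal]
14. n5.depth = 23  [c.lim + a.off - 8]
15. n5.lim = 23  [len(b.key) + 21]
16. n9.lim = true  [S.depth > 22]
17. n10.key = "kx"  [terminal]
18. n11.lab = 8  [terminal]
19. n12.key = "yx"  [terminal]
20. n9.hot = true  [e.lab > 7]
21. n1.idx = 11  [S.depth * -2 + 57]
22. n1.key = 5  [S.depth - 18]
23. n13.key = 25  [(if S₀.val then A.idx else S₀.key) + 14]
24. n13.val = true  [S₀.key > 0]
25. n14.off = -8  [S.key - 33]
26. n15.off = 4  [terminal]
27. n16.lab = 12  [terminal]
28. n14.tag = "vz"  ["vz"]
29. n14.depth = 30  [e.lab + 18]
30. n13.depth = 20  [C.depth + S.key - 35]
31. n13.lim = 2  [C.depth - 28]
32. n17.lim = false  [S₀.val == false]
33. n18.lim = true  [B₀.lim == false]
34. n19.lim = 22  [terminal]
35. n18.hot = false  [B.lim == false]
36. n20.key = -1  [-1]
37. n20.val = false  [B₀.lim and B₁.hot]
38. n21.lab = 11  [terminal]
39. n20.depth = 7  [e.lab - 4]
40. n20.lim = -6  [S.key * 2 - 4]
41. n17.hot = false  [false]
42. n0.depth = 12  [12]
43. n0.lim = -8  [(if B.hot then S₁.lim else S₁.depth) - 28]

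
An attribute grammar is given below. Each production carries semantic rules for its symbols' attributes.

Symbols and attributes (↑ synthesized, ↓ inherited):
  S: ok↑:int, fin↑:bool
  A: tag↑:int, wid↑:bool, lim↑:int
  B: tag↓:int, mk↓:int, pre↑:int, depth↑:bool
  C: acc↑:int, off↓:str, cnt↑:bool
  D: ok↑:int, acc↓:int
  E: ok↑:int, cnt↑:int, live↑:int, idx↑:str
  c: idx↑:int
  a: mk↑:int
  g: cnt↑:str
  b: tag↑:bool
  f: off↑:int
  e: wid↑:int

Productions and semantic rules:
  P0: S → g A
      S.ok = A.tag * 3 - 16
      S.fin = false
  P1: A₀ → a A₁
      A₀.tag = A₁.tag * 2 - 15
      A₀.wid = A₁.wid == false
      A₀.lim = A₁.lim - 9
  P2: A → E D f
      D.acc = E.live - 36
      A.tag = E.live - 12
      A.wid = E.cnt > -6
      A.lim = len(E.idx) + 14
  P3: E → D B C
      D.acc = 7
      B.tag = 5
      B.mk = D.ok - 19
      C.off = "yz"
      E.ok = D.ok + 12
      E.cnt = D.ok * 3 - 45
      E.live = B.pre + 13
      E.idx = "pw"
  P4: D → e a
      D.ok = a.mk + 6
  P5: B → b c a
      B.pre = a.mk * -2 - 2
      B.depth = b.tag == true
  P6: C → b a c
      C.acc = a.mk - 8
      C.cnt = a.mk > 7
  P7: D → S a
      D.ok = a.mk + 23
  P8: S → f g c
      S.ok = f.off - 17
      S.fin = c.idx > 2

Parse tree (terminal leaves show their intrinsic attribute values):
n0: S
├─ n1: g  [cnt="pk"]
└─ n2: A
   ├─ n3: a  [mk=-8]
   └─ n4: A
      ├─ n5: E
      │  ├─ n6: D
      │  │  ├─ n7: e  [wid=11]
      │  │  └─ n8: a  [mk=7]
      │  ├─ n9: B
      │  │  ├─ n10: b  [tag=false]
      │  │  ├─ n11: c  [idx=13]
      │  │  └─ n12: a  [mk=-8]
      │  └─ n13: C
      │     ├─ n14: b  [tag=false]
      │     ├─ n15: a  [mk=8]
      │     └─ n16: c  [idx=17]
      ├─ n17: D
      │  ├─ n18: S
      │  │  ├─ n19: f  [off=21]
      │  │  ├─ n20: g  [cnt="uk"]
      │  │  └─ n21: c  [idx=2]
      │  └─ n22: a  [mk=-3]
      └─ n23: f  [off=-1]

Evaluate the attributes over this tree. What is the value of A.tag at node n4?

1. n1.cnt = "pk"  [terminal]
2. n3.mk = -8  [terminal]
3. n6.acc = 7  [7]
4. n7.wid = 11  [terminal]
5. n8.mk = 7  [terminal]
6. n6.ok = 13  [a.mk + 6]
7. n9.tag = 5  [5]
8. n9.mk = -6  [D.ok - 19]
9. n10.tag = false  [terminal]
10. n11.idx = 13  [terminal]
11. n12.mk = -8  [terminal]
12. n9.pre = 14  [a.mk * -2 - 2]
13. n9.depth = false  [b.tag == true]
14. n13.off = "yz"  ["yz"]
15. n14.tag = false  [terminal]
16. n15.mk = 8  [terminal]
17. n16.idx = 17  [terminal]
18. n13.acc = 0  [a.mk - 8]
19. n13.cnt = true  [a.mk > 7]
20. n5.ok = 25  [D.ok + 12]
21. n5.cnt = -6  [D.ok * 3 - 45]
22. n5.live = 27  [B.pre + 13]
23. n5.idx = "pw"  ["pw"]
24. n17.acc = -9  [E.live - 36]
25. n19.off = 21  [terminal]
26. n20.cnt = "uk"  [terminal]
27. n21.idx = 2  [terminal]
28. n18.ok = 4  [f.off - 17]
29. n18.fin = false  [c.idx > 2]
30. n22.mk = -3  [terminal]
31. n17.ok = 20  [a.mk + 23]
32. n23.off = -1  [terminal]
33. n4.tag = 15  [E.live - 12]
34. n4.wid = false  [E.cnt > -6]
35. n4.lim = 16  [len(E.idx) + 14]
36. n2.tag = 15  [A₁.tag * 2 - 15]
37. n2.wid = true  [A₁.wid == false]
38. n2.lim = 7  [A₁.lim - 9]
39. n0.ok = 29  [A.tag * 3 - 16]
40. n0.fin = false  [false]

15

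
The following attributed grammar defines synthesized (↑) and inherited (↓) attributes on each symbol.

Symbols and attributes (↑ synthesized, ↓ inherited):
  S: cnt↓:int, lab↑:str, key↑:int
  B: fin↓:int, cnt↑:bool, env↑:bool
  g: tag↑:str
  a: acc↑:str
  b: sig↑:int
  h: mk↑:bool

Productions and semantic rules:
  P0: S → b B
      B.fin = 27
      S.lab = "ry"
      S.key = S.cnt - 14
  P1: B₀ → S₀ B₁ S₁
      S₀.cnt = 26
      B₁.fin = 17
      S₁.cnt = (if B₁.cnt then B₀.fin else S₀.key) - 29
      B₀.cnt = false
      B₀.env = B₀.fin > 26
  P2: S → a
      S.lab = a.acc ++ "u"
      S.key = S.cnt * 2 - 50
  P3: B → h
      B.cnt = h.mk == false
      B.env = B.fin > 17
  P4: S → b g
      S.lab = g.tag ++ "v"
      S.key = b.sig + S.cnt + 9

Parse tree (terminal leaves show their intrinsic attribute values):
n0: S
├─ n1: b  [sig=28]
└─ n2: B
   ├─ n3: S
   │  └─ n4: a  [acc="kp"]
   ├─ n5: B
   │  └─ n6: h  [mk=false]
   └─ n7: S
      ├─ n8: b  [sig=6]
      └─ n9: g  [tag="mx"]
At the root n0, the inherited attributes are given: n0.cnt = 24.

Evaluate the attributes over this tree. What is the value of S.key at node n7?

13

1. n0.cnt = 24  [given at root]
2. n1.sig = 28  [terminal]
3. n2.fin = 27  [27]
4. n3.cnt = 26  [26]
5. n4.acc = "kp"  [terminal]
6. n3.lab = "kpu"  [a.acc ++ "u"]
7. n3.key = 2  [S.cnt * 2 - 50]
8. n5.fin = 17  [17]
9. n6.mk = false  [terminal]
10. n5.cnt = true  [h.mk == false]
11. n5.env = false  [B.fin > 17]
12. n7.cnt = -2  [(if B₁.cnt then B₀.fin else S₀.key) - 29]
13. n8.sig = 6  [terminal]
14. n9.tag = "mx"  [terminal]
15. n7.lab = "mxv"  [g.tag ++ "v"]
16. n7.key = 13  [b.sig + S.cnt + 9]
17. n2.cnt = false  [false]
18. n2.env = true  [B₀.fin > 26]
19. n0.lab = "ry"  ["ry"]
20. n0.key = 10  [S.cnt - 14]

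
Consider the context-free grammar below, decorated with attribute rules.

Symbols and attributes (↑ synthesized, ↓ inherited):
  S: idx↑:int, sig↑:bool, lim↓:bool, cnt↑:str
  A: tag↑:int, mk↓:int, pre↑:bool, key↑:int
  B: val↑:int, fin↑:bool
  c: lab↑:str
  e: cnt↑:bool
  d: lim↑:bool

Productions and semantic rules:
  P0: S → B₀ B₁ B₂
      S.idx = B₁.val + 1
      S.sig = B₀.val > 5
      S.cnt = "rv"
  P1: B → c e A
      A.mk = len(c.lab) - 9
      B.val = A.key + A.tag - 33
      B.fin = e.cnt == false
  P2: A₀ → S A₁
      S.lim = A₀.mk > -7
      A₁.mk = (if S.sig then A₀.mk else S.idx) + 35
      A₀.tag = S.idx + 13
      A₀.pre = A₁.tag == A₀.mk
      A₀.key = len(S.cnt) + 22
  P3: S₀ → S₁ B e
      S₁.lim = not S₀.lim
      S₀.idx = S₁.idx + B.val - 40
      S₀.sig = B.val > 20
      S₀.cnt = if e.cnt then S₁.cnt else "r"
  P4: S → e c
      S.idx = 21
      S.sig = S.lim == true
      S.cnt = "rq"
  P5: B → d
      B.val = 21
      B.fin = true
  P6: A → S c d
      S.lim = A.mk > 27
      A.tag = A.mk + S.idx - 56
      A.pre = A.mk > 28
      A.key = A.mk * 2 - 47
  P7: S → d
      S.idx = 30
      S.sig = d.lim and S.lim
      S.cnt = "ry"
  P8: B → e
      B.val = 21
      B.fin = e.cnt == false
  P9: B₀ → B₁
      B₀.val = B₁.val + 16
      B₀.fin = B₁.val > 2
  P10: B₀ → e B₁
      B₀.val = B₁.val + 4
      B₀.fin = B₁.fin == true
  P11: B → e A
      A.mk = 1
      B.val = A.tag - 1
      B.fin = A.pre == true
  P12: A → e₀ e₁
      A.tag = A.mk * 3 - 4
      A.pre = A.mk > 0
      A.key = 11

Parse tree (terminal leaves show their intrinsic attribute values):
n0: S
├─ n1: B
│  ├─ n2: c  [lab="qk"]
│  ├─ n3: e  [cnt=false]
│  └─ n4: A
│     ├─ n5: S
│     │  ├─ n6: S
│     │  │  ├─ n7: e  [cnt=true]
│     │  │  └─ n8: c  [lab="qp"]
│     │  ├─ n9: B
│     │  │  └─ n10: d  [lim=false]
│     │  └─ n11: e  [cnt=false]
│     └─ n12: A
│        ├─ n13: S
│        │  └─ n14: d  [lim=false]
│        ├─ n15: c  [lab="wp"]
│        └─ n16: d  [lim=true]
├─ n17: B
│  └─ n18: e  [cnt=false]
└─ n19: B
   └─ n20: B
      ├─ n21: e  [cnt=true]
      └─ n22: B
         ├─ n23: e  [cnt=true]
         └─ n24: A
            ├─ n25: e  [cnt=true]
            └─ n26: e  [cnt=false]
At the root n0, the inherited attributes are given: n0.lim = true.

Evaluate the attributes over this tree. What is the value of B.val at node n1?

1. n0.lim = true  [given at root]
2. n2.lab = "qk"  [terminal]
3. n3.cnt = false  [terminal]
4. n4.mk = -7  [len(c.lab) - 9]
5. n5.lim = false  [A₀.mk > -7]
6. n6.lim = true  [not S₀.lim]
7. n7.cnt = true  [terminal]
8. n8.lab = "qp"  [terminal]
9. n6.idx = 21  [21]
10. n6.sig = true  [S.lim == true]
11. n6.cnt = "rq"  ["rq"]
12. n10.lim = false  [terminal]
13. n9.val = 21  [21]
14. n9.fin = true  [true]
15. n11.cnt = false  [terminal]
16. n5.idx = 2  [S₁.idx + B.val - 40]
17. n5.sig = true  [B.val > 20]
18. n5.cnt = "r"  [if e.cnt then S₁.cnt else "r"]
19. n12.mk = 28  [(if S.sig then A₀.mk else S.idx) + 35]
20. n13.lim = true  [A.mk > 27]
21. n14.lim = false  [terminal]
22. n13.idx = 30  [30]
23. n13.sig = false  [d.lim and S.lim]
24. n13.cnt = "ry"  ["ry"]
25. n15.lab = "wp"  [terminal]
26. n16.lim = true  [terminal]
27. n12.tag = 2  [A.mk + S.idx - 56]
28. n12.pre = false  [A.mk > 28]
29. n12.key = 9  [A.mk * 2 - 47]
30. n4.tag = 15  [S.idx + 13]
31. n4.pre = false  [A₁.tag == A₀.mk]
32. n4.key = 23  [len(S.cnt) + 22]
33. n1.val = 5  [A.key + A.tag - 33]
34. n1.fin = true  [e.cnt == false]
35. n18.cnt = false  [terminal]
36. n17.val = 21  [21]
37. n17.fin = true  [e.cnt == false]
38. n21.cnt = true  [terminal]
39. n23.cnt = true  [terminal]
40. n24.mk = 1  [1]
41. n25.cnt = true  [terminal]
42. n26.cnt = false  [terminal]
43. n24.tag = -1  [A.mk * 3 - 4]
44. n24.pre = true  [A.mk > 0]
45. n24.key = 11  [11]
46. n22.val = -2  [A.tag - 1]
47. n22.fin = true  [A.pre == true]
48. n20.val = 2  [B₁.val + 4]
49. n20.fin = true  [B₁.fin == true]
50. n19.val = 18  [B₁.val + 16]
51. n19.fin = false  [B₁.val > 2]
52. n0.idx = 22  [B₁.val + 1]
53. n0.sig = false  [B₀.val > 5]
54. n0.cnt = "rv"  ["rv"]

5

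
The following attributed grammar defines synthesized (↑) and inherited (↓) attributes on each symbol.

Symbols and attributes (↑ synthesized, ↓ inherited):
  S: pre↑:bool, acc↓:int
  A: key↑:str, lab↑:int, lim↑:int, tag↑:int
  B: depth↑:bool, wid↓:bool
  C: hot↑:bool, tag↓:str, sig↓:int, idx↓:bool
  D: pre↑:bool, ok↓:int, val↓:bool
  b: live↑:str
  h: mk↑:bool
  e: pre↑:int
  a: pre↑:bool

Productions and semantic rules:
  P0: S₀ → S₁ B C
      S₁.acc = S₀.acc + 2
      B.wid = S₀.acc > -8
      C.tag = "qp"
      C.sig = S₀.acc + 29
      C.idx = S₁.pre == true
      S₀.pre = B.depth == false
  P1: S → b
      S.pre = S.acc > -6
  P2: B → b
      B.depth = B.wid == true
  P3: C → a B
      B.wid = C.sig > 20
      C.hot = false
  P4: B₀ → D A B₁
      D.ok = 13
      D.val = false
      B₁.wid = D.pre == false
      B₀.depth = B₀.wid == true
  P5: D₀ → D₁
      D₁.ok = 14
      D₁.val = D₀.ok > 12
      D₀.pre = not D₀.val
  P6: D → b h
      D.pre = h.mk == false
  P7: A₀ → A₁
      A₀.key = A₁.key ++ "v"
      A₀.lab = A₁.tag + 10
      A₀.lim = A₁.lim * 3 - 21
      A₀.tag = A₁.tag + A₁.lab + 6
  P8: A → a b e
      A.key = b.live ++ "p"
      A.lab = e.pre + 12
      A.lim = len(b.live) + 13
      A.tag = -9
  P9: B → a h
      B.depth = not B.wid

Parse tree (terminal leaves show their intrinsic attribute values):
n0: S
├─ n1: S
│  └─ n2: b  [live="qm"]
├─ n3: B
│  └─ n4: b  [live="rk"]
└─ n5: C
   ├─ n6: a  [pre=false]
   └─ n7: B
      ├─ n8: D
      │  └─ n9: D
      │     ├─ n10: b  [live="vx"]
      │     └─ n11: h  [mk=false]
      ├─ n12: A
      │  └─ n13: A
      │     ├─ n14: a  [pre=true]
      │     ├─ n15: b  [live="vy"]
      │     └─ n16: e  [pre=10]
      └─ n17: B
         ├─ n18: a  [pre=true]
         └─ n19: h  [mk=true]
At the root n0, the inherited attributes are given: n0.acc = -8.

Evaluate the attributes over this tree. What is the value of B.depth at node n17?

true

1. n0.acc = -8  [given at root]
2. n1.acc = -6  [S₀.acc + 2]
3. n2.live = "qm"  [terminal]
4. n1.pre = false  [S.acc > -6]
5. n3.wid = false  [S₀.acc > -8]
6. n4.live = "rk"  [terminal]
7. n3.depth = false  [B.wid == true]
8. n5.tag = "qp"  ["qp"]
9. n5.sig = 21  [S₀.acc + 29]
10. n5.idx = false  [S₁.pre == true]
11. n6.pre = false  [terminal]
12. n7.wid = true  [C.sig > 20]
13. n8.ok = 13  [13]
14. n8.val = false  [false]
15. n9.ok = 14  [14]
16. n9.val = true  [D₀.ok > 12]
17. n10.live = "vx"  [terminal]
18. n11.mk = false  [terminal]
19. n9.pre = true  [h.mk == false]
20. n8.pre = true  [not D₀.val]
21. n14.pre = true  [terminal]
22. n15.live = "vy"  [terminal]
23. n16.pre = 10  [terminal]
24. n13.key = "vyp"  [b.live ++ "p"]
25. n13.lab = 22  [e.pre + 12]
26. n13.lim = 15  [len(b.live) + 13]
27. n13.tag = -9  [-9]
28. n12.key = "vypv"  [A₁.key ++ "v"]
29. n12.lab = 1  [A₁.tag + 10]
30. n12.lim = 24  [A₁.lim * 3 - 21]
31. n12.tag = 19  [A₁.tag + A₁.lab + 6]
32. n17.wid = false  [D.pre == false]
33. n18.pre = true  [terminal]
34. n19.mk = true  [terminal]
35. n17.depth = true  [not B.wid]
36. n7.depth = true  [B₀.wid == true]
37. n5.hot = false  [false]
38. n0.pre = true  [B.depth == false]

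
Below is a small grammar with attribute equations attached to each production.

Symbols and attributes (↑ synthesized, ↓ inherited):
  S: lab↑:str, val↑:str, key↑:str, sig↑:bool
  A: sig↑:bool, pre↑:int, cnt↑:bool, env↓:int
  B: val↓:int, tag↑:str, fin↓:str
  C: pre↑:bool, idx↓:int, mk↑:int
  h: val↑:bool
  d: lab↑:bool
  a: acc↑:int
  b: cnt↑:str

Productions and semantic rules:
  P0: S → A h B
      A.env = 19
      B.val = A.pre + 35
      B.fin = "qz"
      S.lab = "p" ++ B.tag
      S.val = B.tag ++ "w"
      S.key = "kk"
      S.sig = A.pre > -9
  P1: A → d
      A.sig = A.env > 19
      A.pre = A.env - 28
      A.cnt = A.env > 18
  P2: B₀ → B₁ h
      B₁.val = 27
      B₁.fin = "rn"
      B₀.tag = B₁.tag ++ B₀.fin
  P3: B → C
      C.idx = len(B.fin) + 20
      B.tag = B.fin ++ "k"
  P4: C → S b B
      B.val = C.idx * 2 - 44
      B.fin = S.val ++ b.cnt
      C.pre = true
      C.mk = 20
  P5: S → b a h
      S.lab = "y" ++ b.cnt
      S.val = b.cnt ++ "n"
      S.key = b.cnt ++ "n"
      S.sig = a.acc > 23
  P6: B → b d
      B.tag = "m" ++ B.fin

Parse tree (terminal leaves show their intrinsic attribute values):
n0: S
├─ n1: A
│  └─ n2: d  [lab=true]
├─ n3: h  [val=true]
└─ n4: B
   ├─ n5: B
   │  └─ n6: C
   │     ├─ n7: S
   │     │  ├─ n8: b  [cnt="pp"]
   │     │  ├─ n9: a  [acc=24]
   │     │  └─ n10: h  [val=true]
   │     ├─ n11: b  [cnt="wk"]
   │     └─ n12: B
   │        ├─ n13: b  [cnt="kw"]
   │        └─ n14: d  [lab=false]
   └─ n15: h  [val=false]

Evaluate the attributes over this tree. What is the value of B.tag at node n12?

1. n1.env = 19  [19]
2. n2.lab = true  [terminal]
3. n1.sig = false  [A.env > 19]
4. n1.pre = -9  [A.env - 28]
5. n1.cnt = true  [A.env > 18]
6. n3.val = true  [terminal]
7. n4.val = 26  [A.pre + 35]
8. n4.fin = "qz"  ["qz"]
9. n5.val = 27  [27]
10. n5.fin = "rn"  ["rn"]
11. n6.idx = 22  [len(B.fin) + 20]
12. n8.cnt = "pp"  [terminal]
13. n9.acc = 24  [terminal]
14. n10.val = true  [terminal]
15. n7.lab = "ypp"  ["y" ++ b.cnt]
16. n7.val = "ppn"  [b.cnt ++ "n"]
17. n7.key = "ppn"  [b.cnt ++ "n"]
18. n7.sig = true  [a.acc > 23]
19. n11.cnt = "wk"  [terminal]
20. n12.val = 0  [C.idx * 2 - 44]
21. n12.fin = "ppnwk"  [S.val ++ b.cnt]
22. n13.cnt = "kw"  [terminal]
23. n14.lab = false  [terminal]
24. n12.tag = "mppnwk"  ["m" ++ B.fin]
25. n6.pre = true  [true]
26. n6.mk = 20  [20]
27. n5.tag = "rnk"  [B.fin ++ "k"]
28. n15.val = false  [terminal]
29. n4.tag = "rnkqz"  [B₁.tag ++ B₀.fin]
30. n0.lab = "prnkqz"  ["p" ++ B.tag]
31. n0.val = "rnkqzw"  [B.tag ++ "w"]
32. n0.key = "kk"  ["kk"]
33. n0.sig = false  [A.pre > -9]

"mppnwk"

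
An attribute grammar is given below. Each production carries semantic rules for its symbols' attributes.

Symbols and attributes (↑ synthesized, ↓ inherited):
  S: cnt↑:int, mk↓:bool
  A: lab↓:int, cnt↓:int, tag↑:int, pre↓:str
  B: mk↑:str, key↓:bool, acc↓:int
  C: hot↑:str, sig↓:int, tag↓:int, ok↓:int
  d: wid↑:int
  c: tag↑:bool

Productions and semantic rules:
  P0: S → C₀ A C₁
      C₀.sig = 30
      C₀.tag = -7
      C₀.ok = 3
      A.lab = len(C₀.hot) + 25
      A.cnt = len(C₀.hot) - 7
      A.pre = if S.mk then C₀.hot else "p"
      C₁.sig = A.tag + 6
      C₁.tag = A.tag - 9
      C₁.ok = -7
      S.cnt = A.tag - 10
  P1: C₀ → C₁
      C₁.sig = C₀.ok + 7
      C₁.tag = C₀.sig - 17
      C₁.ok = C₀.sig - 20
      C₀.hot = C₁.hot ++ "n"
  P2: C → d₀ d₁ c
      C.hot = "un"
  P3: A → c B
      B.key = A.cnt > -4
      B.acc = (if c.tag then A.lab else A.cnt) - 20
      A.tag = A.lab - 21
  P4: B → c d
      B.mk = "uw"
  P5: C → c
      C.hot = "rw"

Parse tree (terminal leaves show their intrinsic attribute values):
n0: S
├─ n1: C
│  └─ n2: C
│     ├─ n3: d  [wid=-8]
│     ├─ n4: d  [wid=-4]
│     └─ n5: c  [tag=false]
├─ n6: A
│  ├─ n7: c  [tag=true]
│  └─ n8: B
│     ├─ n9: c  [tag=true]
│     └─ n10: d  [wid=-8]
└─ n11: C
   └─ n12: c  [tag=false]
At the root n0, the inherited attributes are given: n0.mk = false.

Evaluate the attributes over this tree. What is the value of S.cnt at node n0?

1. n0.mk = false  [given at root]
2. n1.sig = 30  [30]
3. n1.tag = -7  [-7]
4. n1.ok = 3  [3]
5. n2.sig = 10  [C₀.ok + 7]
6. n2.tag = 13  [C₀.sig - 17]
7. n2.ok = 10  [C₀.sig - 20]
8. n3.wid = -8  [terminal]
9. n4.wid = -4  [terminal]
10. n5.tag = false  [terminal]
11. n2.hot = "un"  ["un"]
12. n1.hot = "unn"  [C₁.hot ++ "n"]
13. n6.lab = 28  [len(C₀.hot) + 25]
14. n6.cnt = -4  [len(C₀.hot) - 7]
15. n6.pre = "p"  [if S.mk then C₀.hot else "p"]
16. n7.tag = true  [terminal]
17. n8.key = false  [A.cnt > -4]
18. n8.acc = 8  [(if c.tag then A.lab else A.cnt) - 20]
19. n9.tag = true  [terminal]
20. n10.wid = -8  [terminal]
21. n8.mk = "uw"  ["uw"]
22. n6.tag = 7  [A.lab - 21]
23. n11.sig = 13  [A.tag + 6]
24. n11.tag = -2  [A.tag - 9]
25. n11.ok = -7  [-7]
26. n12.tag = false  [terminal]
27. n11.hot = "rw"  ["rw"]
28. n0.cnt = -3  [A.tag - 10]

-3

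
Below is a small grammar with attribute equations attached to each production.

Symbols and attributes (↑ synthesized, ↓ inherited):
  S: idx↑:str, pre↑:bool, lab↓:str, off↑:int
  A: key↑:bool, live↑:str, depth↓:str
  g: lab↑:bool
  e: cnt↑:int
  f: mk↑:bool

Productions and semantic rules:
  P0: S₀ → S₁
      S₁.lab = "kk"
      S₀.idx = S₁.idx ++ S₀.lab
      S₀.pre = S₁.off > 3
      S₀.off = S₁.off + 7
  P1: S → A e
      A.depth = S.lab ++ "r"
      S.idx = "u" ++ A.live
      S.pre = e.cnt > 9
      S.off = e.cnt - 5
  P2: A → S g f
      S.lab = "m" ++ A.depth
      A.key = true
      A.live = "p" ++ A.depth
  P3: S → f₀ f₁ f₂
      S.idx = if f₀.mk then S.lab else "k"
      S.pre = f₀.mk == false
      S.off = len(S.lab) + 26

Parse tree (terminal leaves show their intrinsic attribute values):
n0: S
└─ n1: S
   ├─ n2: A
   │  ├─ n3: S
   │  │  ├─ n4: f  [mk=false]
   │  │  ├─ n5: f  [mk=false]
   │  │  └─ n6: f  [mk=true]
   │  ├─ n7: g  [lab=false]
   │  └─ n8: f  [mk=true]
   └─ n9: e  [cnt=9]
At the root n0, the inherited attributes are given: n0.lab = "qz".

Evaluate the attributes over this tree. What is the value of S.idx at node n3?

1. n0.lab = "qz"  [given at root]
2. n1.lab = "kk"  ["kk"]
3. n2.depth = "kkr"  [S.lab ++ "r"]
4. n3.lab = "mkkr"  ["m" ++ A.depth]
5. n4.mk = false  [terminal]
6. n5.mk = false  [terminal]
7. n6.mk = true  [terminal]
8. n3.idx = "k"  [if f₀.mk then S.lab else "k"]
9. n3.pre = true  [f₀.mk == false]
10. n3.off = 30  [len(S.lab) + 26]
11. n7.lab = false  [terminal]
12. n8.mk = true  [terminal]
13. n2.key = true  [true]
14. n2.live = "pkkr"  ["p" ++ A.depth]
15. n9.cnt = 9  [terminal]
16. n1.idx = "upkkr"  ["u" ++ A.live]
17. n1.pre = false  [e.cnt > 9]
18. n1.off = 4  [e.cnt - 5]
19. n0.idx = "upkkrqz"  [S₁.idx ++ S₀.lab]
20. n0.pre = true  [S₁.off > 3]
21. n0.off = 11  [S₁.off + 7]

"k"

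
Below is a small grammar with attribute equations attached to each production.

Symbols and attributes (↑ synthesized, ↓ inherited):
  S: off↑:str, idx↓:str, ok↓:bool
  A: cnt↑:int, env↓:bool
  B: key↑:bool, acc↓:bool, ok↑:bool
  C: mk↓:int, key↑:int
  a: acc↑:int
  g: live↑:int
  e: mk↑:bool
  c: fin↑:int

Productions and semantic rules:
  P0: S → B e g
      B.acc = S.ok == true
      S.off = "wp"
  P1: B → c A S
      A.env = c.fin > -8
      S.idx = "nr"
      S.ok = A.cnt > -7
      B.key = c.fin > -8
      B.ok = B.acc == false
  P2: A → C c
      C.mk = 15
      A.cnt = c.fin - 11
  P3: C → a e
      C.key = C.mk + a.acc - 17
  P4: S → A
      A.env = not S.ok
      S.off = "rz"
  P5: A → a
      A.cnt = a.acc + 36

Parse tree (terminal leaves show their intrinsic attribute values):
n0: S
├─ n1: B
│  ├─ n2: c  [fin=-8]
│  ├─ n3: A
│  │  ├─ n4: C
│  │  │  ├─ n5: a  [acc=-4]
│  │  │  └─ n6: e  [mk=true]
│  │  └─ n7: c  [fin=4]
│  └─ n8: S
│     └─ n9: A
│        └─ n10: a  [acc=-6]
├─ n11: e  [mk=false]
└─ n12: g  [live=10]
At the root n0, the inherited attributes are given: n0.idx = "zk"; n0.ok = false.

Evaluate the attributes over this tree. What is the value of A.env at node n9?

true

1. n0.idx = "zk"  [given at root]
2. n0.ok = false  [given at root]
3. n1.acc = false  [S.ok == true]
4. n2.fin = -8  [terminal]
5. n3.env = false  [c.fin > -8]
6. n4.mk = 15  [15]
7. n5.acc = -4  [terminal]
8. n6.mk = true  [terminal]
9. n4.key = -6  [C.mk + a.acc - 17]
10. n7.fin = 4  [terminal]
11. n3.cnt = -7  [c.fin - 11]
12. n8.idx = "nr"  ["nr"]
13. n8.ok = false  [A.cnt > -7]
14. n9.env = true  [not S.ok]
15. n10.acc = -6  [terminal]
16. n9.cnt = 30  [a.acc + 36]
17. n8.off = "rz"  ["rz"]
18. n1.key = false  [c.fin > -8]
19. n1.ok = true  [B.acc == false]
20. n11.mk = false  [terminal]
21. n12.live = 10  [terminal]
22. n0.off = "wp"  ["wp"]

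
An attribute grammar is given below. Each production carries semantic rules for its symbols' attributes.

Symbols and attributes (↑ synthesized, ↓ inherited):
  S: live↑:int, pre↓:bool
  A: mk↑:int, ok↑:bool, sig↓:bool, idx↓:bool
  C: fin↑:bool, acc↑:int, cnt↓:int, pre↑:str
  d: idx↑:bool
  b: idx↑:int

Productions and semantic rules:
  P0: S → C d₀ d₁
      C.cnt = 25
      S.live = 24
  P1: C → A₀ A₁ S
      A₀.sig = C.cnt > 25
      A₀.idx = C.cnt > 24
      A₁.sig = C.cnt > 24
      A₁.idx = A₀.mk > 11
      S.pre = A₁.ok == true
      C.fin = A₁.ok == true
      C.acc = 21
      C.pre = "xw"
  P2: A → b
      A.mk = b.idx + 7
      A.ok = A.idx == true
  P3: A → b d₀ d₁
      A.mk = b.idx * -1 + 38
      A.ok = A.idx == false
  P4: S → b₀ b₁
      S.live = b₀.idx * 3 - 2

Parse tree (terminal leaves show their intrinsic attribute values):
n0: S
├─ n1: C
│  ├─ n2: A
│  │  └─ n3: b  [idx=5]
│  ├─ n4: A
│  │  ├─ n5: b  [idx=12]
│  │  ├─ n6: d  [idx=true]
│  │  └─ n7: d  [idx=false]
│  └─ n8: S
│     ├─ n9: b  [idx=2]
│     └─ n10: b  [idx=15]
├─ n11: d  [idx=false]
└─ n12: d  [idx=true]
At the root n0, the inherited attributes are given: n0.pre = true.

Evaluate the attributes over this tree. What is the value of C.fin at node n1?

1. n0.pre = true  [given at root]
2. n1.cnt = 25  [25]
3. n2.sig = false  [C.cnt > 25]
4. n2.idx = true  [C.cnt > 24]
5. n3.idx = 5  [terminal]
6. n2.mk = 12  [b.idx + 7]
7. n2.ok = true  [A.idx == true]
8. n4.sig = true  [C.cnt > 24]
9. n4.idx = true  [A₀.mk > 11]
10. n5.idx = 12  [terminal]
11. n6.idx = true  [terminal]
12. n7.idx = false  [terminal]
13. n4.mk = 26  [b.idx * -1 + 38]
14. n4.ok = false  [A.idx == false]
15. n8.pre = false  [A₁.ok == true]
16. n9.idx = 2  [terminal]
17. n10.idx = 15  [terminal]
18. n8.live = 4  [b₀.idx * 3 - 2]
19. n1.fin = false  [A₁.ok == true]
20. n1.acc = 21  [21]
21. n1.pre = "xw"  ["xw"]
22. n11.idx = false  [terminal]
23. n12.idx = true  [terminal]
24. n0.live = 24  [24]

false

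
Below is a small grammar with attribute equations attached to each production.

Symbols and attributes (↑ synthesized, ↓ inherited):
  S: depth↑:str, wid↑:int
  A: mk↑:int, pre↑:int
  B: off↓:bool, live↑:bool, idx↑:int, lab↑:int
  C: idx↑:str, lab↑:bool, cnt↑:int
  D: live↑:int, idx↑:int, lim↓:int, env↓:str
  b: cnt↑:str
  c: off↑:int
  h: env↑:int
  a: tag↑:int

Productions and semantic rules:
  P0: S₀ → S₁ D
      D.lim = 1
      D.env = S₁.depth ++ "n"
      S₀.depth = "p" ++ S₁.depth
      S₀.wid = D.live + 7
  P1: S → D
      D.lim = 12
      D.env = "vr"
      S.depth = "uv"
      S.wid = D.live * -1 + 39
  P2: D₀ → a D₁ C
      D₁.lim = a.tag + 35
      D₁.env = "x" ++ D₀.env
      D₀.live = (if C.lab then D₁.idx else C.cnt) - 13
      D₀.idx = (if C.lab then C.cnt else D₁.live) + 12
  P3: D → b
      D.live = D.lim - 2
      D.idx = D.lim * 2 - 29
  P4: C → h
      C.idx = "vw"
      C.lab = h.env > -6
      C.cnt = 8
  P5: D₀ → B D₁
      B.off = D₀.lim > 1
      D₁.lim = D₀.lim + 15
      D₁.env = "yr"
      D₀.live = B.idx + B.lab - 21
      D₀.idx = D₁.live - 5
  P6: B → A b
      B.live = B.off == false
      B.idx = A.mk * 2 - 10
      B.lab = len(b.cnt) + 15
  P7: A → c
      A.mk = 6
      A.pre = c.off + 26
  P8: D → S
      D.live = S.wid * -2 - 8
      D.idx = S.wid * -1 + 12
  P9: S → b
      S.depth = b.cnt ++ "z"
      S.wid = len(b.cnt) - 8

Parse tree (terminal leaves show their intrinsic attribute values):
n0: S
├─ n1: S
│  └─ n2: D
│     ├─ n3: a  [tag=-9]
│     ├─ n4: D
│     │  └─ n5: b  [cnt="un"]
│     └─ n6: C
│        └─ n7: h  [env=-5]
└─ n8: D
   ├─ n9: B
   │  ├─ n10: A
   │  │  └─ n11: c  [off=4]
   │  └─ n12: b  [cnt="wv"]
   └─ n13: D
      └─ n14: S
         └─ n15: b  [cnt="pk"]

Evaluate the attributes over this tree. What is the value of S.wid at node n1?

1. n2.lim = 12  [12]
2. n2.env = "vr"  ["vr"]
3. n3.tag = -9  [terminal]
4. n4.lim = 26  [a.tag + 35]
5. n4.env = "xvr"  ["x" ++ D₀.env]
6. n5.cnt = "un"  [terminal]
7. n4.live = 24  [D.lim - 2]
8. n4.idx = 23  [D.lim * 2 - 29]
9. n7.env = -5  [terminal]
10. n6.idx = "vw"  ["vw"]
11. n6.lab = true  [h.env > -6]
12. n6.cnt = 8  [8]
13. n2.live = 10  [(if C.lab then D₁.idx else C.cnt) - 13]
14. n2.idx = 20  [(if C.lab then C.cnt else D₁.live) + 12]
15. n1.depth = "uv"  ["uv"]
16. n1.wid = 29  [D.live * -1 + 39]
17. n8.lim = 1  [1]
18. n8.env = "uvn"  [S₁.depth ++ "n"]
19. n9.off = false  [D₀.lim > 1]
20. n11.off = 4  [terminal]
21. n10.mk = 6  [6]
22. n10.pre = 30  [c.off + 26]
23. n12.cnt = "wv"  [terminal]
24. n9.live = true  [B.off == false]
25. n9.idx = 2  [A.mk * 2 - 10]
26. n9.lab = 17  [len(b.cnt) + 15]
27. n13.lim = 16  [D₀.lim + 15]
28. n13.env = "yr"  ["yr"]
29. n15.cnt = "pk"  [terminal]
30. n14.depth = "pkz"  [b.cnt ++ "z"]
31. n14.wid = -6  [len(b.cnt) - 8]
32. n13.live = 4  [S.wid * -2 - 8]
33. n13.idx = 18  [S.wid * -1 + 12]
34. n8.live = -2  [B.idx + B.lab - 21]
35. n8.idx = -1  [D₁.live - 5]
36. n0.depth = "puv"  ["p" ++ S₁.depth]
37. n0.wid = 5  [D.live + 7]

29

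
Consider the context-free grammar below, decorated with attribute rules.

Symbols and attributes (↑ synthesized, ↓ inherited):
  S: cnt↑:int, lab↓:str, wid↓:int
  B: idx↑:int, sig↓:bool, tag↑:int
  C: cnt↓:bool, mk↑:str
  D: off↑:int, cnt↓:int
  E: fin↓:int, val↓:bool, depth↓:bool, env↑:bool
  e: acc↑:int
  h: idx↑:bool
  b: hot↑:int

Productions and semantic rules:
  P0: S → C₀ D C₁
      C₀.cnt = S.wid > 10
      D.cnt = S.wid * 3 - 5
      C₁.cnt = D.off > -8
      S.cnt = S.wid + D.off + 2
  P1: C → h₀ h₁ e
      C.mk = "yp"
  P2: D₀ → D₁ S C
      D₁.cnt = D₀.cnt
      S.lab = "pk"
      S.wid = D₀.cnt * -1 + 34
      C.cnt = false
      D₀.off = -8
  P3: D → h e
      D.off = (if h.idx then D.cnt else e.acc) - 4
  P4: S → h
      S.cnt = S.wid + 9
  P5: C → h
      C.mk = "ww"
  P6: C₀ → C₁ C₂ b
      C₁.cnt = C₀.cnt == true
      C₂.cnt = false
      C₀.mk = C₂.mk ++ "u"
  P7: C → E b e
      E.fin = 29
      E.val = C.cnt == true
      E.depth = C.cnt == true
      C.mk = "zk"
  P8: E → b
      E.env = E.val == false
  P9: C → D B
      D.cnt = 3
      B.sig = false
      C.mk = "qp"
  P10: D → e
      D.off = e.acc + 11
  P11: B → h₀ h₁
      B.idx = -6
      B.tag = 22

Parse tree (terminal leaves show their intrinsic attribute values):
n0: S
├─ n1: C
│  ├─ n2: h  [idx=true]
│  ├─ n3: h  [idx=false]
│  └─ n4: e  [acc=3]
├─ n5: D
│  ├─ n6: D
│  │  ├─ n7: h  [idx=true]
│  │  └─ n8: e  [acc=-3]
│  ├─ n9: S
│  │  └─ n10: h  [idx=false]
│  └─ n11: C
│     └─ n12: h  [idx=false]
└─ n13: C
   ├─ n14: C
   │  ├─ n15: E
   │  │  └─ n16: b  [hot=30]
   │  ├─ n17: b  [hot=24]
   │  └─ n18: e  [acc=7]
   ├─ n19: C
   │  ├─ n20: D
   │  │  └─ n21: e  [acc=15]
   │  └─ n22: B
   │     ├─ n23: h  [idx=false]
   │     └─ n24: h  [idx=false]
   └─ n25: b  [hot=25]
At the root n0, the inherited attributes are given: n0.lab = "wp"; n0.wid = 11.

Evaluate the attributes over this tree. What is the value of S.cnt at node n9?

15

1. n0.lab = "wp"  [given at root]
2. n0.wid = 11  [given at root]
3. n1.cnt = true  [S.wid > 10]
4. n2.idx = true  [terminal]
5. n3.idx = false  [terminal]
6. n4.acc = 3  [terminal]
7. n1.mk = "yp"  ["yp"]
8. n5.cnt = 28  [S.wid * 3 - 5]
9. n6.cnt = 28  [D₀.cnt]
10. n7.idx = true  [terminal]
11. n8.acc = -3  [terminal]
12. n6.off = 24  [(if h.idx then D.cnt else e.acc) - 4]
13. n9.lab = "pk"  ["pk"]
14. n9.wid = 6  [D₀.cnt * -1 + 34]
15. n10.idx = false  [terminal]
16. n9.cnt = 15  [S.wid + 9]
17. n11.cnt = false  [false]
18. n12.idx = false  [terminal]
19. n11.mk = "ww"  ["ww"]
20. n5.off = -8  [-8]
21. n13.cnt = false  [D.off > -8]
22. n14.cnt = false  [C₀.cnt == true]
23. n15.fin = 29  [29]
24. n15.val = false  [C.cnt == true]
25. n15.depth = false  [C.cnt == true]
26. n16.hot = 30  [terminal]
27. n15.env = true  [E.val == false]
28. n17.hot = 24  [terminal]
29. n18.acc = 7  [terminal]
30. n14.mk = "zk"  ["zk"]
31. n19.cnt = false  [false]
32. n20.cnt = 3  [3]
33. n21.acc = 15  [terminal]
34. n20.off = 26  [e.acc + 11]
35. n22.sig = false  [false]
36. n23.idx = false  [terminal]
37. n24.idx = false  [terminal]
38. n22.idx = -6  [-6]
39. n22.tag = 22  [22]
40. n19.mk = "qp"  ["qp"]
41. n25.hot = 25  [terminal]
42. n13.mk = "qpu"  [C₂.mk ++ "u"]
43. n0.cnt = 5  [S.wid + D.off + 2]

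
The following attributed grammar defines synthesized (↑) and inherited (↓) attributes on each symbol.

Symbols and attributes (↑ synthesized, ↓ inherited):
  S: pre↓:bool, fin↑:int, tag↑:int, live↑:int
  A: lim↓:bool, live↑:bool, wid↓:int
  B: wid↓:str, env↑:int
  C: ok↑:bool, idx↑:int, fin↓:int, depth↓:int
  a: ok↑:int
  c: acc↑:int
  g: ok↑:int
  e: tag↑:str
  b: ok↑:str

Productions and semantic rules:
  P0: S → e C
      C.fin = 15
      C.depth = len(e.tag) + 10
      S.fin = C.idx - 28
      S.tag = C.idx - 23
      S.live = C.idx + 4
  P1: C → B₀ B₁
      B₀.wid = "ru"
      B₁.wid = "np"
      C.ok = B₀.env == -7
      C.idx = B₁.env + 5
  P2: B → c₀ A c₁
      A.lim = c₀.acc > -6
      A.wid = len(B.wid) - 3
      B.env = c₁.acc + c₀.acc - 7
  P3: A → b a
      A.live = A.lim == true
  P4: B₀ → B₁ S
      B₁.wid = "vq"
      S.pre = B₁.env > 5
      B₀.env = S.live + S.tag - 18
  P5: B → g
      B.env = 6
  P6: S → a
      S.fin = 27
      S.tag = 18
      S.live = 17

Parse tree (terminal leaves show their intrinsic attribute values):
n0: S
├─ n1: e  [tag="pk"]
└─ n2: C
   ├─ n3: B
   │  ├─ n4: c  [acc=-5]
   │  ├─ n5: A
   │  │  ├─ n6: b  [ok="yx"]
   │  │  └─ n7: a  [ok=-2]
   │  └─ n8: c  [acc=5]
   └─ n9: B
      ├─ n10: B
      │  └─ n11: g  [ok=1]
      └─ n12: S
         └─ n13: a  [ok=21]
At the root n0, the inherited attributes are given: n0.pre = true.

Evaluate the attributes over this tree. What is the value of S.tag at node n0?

-1

1. n0.pre = true  [given at root]
2. n1.tag = "pk"  [terminal]
3. n2.fin = 15  [15]
4. n2.depth = 12  [len(e.tag) + 10]
5. n3.wid = "ru"  ["ru"]
6. n4.acc = -5  [terminal]
7. n5.lim = true  [c₀.acc > -6]
8. n5.wid = -1  [len(B.wid) - 3]
9. n6.ok = "yx"  [terminal]
10. n7.ok = -2  [terminal]
11. n5.live = true  [A.lim == true]
12. n8.acc = 5  [terminal]
13. n3.env = -7  [c₁.acc + c₀.acc - 7]
14. n9.wid = "np"  ["np"]
15. n10.wid = "vq"  ["vq"]
16. n11.ok = 1  [terminal]
17. n10.env = 6  [6]
18. n12.pre = true  [B₁.env > 5]
19. n13.ok = 21  [terminal]
20. n12.fin = 27  [27]
21. n12.tag = 18  [18]
22. n12.live = 17  [17]
23. n9.env = 17  [S.live + S.tag - 18]
24. n2.ok = true  [B₀.env == -7]
25. n2.idx = 22  [B₁.env + 5]
26. n0.fin = -6  [C.idx - 28]
27. n0.tag = -1  [C.idx - 23]
28. n0.live = 26  [C.idx + 4]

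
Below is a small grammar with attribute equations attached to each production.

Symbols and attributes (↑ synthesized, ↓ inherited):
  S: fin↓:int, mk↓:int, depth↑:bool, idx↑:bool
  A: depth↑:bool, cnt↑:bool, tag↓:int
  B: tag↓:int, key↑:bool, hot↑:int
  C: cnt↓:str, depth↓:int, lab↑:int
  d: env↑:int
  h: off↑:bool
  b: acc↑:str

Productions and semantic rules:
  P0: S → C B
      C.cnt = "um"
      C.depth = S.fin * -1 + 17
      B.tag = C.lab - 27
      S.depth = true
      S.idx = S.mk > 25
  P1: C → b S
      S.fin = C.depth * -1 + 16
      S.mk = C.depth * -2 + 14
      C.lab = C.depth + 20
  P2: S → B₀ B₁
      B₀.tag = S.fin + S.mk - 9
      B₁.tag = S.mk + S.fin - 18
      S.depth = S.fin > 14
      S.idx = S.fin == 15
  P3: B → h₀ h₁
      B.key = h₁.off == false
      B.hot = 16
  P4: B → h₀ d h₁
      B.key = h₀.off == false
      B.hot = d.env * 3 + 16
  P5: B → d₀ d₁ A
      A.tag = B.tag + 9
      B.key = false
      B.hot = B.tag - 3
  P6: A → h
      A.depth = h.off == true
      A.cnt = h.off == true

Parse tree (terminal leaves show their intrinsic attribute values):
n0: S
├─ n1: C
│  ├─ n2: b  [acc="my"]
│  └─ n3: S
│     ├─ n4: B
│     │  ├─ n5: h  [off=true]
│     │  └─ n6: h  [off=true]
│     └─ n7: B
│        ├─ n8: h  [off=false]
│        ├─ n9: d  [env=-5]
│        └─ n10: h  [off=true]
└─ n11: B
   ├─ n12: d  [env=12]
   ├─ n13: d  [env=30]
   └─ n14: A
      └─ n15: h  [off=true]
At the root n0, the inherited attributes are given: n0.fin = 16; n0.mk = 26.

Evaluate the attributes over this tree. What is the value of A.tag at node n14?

1. n0.fin = 16  [given at root]
2. n0.mk = 26  [given at root]
3. n1.cnt = "um"  ["um"]
4. n1.depth = 1  [S.fin * -1 + 17]
5. n2.acc = "my"  [terminal]
6. n3.fin = 15  [C.depth * -1 + 16]
7. n3.mk = 12  [C.depth * -2 + 14]
8. n4.tag = 18  [S.fin + S.mk - 9]
9. n5.off = true  [terminal]
10. n6.off = true  [terminal]
11. n4.key = false  [h₁.off == false]
12. n4.hot = 16  [16]
13. n7.tag = 9  [S.mk + S.fin - 18]
14. n8.off = false  [terminal]
15. n9.env = -5  [terminal]
16. n10.off = true  [terminal]
17. n7.key = true  [h₀.off == false]
18. n7.hot = 1  [d.env * 3 + 16]
19. n3.depth = true  [S.fin > 14]
20. n3.idx = true  [S.fin == 15]
21. n1.lab = 21  [C.depth + 20]
22. n11.tag = -6  [C.lab - 27]
23. n12.env = 12  [terminal]
24. n13.env = 30  [terminal]
25. n14.tag = 3  [B.tag + 9]
26. n15.off = true  [terminal]
27. n14.depth = true  [h.off == true]
28. n14.cnt = true  [h.off == true]
29. n11.key = false  [false]
30. n11.hot = -9  [B.tag - 3]
31. n0.depth = true  [true]
32. n0.idx = true  [S.mk > 25]

3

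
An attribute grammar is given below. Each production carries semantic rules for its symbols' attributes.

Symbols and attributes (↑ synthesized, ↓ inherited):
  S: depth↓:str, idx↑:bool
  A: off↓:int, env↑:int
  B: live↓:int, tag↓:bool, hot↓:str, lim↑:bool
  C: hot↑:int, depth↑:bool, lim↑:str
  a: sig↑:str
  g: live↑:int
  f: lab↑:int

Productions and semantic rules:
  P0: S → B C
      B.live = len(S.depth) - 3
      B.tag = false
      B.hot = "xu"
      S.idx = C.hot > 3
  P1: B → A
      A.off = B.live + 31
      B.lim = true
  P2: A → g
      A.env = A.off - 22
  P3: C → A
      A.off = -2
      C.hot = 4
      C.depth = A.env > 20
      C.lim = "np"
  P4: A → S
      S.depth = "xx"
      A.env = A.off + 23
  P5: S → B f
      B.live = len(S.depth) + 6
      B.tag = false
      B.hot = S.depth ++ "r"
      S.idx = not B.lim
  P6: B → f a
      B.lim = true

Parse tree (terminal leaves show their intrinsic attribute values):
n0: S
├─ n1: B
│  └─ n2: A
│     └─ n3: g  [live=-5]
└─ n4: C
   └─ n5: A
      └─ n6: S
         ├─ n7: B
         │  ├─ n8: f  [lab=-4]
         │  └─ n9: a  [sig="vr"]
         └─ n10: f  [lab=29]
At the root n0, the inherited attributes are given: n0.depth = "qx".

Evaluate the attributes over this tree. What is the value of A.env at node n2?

8

1. n0.depth = "qx"  [given at root]
2. n1.live = -1  [len(S.depth) - 3]
3. n1.tag = false  [false]
4. n1.hot = "xu"  ["xu"]
5. n2.off = 30  [B.live + 31]
6. n3.live = -5  [terminal]
7. n2.env = 8  [A.off - 22]
8. n1.lim = true  [true]
9. n5.off = -2  [-2]
10. n6.depth = "xx"  ["xx"]
11. n7.live = 8  [len(S.depth) + 6]
12. n7.tag = false  [false]
13. n7.hot = "xxr"  [S.depth ++ "r"]
14. n8.lab = -4  [terminal]
15. n9.sig = "vr"  [terminal]
16. n7.lim = true  [true]
17. n10.lab = 29  [terminal]
18. n6.idx = false  [not B.lim]
19. n5.env = 21  [A.off + 23]
20. n4.hot = 4  [4]
21. n4.depth = true  [A.env > 20]
22. n4.lim = "np"  ["np"]
23. n0.idx = true  [C.hot > 3]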